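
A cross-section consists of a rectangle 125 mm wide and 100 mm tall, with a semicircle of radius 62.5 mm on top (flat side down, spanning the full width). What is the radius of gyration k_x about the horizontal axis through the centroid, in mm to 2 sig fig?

k_x ≈ 44 mm

Split into non-overlapping primitives; take the origin at the lower-left of the bounding box.
Rectangular body: 125 × 100, A = 12 500 mm², y = 50 mm, Ī = 10 416 667 mm⁴.
Semicircular cap: semicircle r = 62.5, A = 6 136 mm², y = 126.5 mm, Ī = 1 674 758 mm⁴.
Centroid: ȳ = ΣA·y / ΣA = 75.2 mm.
Transfer each piece to the horizontal axis through the centroid using Ī + A·d² with d = y − 75.2:
  rectangular body: d = -25.2 mm → contributes +18 352 345 mm⁴
  semicircular cap: d = 51.33 mm → contributes +17 841 189 mm⁴
Total I = 36 193 534 mm⁴.
Radius of gyration: k = √(I/A) = √(36 193 534 / 18 636) = 44.07 mm.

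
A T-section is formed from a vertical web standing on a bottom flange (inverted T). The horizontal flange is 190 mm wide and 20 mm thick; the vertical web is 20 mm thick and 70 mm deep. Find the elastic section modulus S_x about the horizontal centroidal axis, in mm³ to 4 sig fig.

S_x ≈ 4.081 × 10⁴ mm³

Decompose the section into non-overlapping parts with the origin at the bottom-left of its bounding rectangle.
Flange: 190 × 20, A = 3 800 mm², y = 10 mm, Ī = 126 667 mm⁴.
Web: 20 × 70, A = 1 400 mm², y = 55 mm, Ī = 571 667 mm⁴.
Centroid: ȳ = ΣA·y / ΣA = 22.1154 mm.
Transfer each piece to the horizontal centroidal axis using Ī + A·d² with d = y − 22.1154:
  flange: d = -12.1154 mm → contributes +684 440 mm⁴
  web: d = 32.8846 mm → contributes +2 085 624 mm⁴
Total I = 2 770 064 mm⁴.
Extreme fibre distance c = 67.8846 mm; S = I/c = 40805.5 mm³.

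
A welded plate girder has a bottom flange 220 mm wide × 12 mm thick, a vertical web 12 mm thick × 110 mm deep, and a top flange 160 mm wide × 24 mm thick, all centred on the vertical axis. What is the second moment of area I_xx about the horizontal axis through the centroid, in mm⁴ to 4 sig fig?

I_xx ≈ 2.742 × 10⁷ mm⁴

Break the section into simple shapes (no overlaps), measuring from the bottom-left corner of the bounding box.
Bottom plate: 220 × 12, A = 2 640 mm², y = 6 mm, Ī = 31 680 mm⁴.
Web plate: 12 × 110, A = 1 320 mm², y = 67 mm, Ī = 1 331 000 mm⁴.
Top plate: 160 × 24, A = 3 840 mm², y = 134 mm, Ī = 184 320 mm⁴.
Centroid: ȳ = ΣA·y / ΣA = 79.3385 mm.
Transfer each piece to the horizontal axis through the centroid using Ī + A·d² with d = y − 79.3385:
  bottom plate: d = -73.3385 mm → contributes +14 230 999 mm⁴
  web plate: d = -12.3385 mm → contributes +1 531 954 mm⁴
  top plate: d = 54.6615 mm → contributes +11 657 794 mm⁴
Total I = 27 420 746 mm⁴.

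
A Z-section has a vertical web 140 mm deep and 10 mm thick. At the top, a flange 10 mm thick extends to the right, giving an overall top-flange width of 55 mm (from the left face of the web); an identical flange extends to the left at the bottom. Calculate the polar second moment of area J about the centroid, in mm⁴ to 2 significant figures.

Treat the section as a set of non-overlapping primitives; coordinates are from the bounding-box lower-left.
Web: 10 × 140, A = 1 400 mm², y = 70 mm, Ī = 2 286 667 mm⁴.
Top flange (beyond web): 45 × 10, A = 450 mm², y = 135 mm, Ī = 3 750 mm⁴.
Bottom flange (beyond web): 45 × 10, A = 450 mm², y = 5 mm, Ī = 3 750 mm⁴.
Centroid: ȳ = ΣA·y / ΣA = 70 mm.
Transfer each piece to the centroidal x-axis using Ī + A·d² with d = y − 70:
  web: d = 0 mm → contributes +2 286 667 mm⁴
  top flange (beyond web): d = 65 mm → contributes +1 905 000 mm⁴
  bottom flange (beyond web): d = -65 mm → contributes +1 905 000 mm⁴
Total I = 6 096 667 mm⁴.
For the y-axis: x̄ = 50 mm.
Repeating about the centroidal y-axis gives I_y = 844 167 mm⁴.
Polar second moment: J = I_x + I_y = 6 940 833 mm⁴.

J ≈ 6.9 × 10⁶ mm⁴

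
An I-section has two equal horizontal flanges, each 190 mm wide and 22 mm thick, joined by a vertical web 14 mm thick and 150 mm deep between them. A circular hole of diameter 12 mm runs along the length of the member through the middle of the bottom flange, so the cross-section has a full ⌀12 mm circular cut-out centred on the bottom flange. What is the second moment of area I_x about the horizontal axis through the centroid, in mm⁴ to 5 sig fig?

I_x ≈ 6.5259 × 10⁷ mm⁴

Split into non-overlapping primitives; take the origin at the lower-left of the bounding box.
Bottom flange: 190 × 22, A = 4 180 mm², y = 11 mm, Ī = 168593.3 mm⁴.
Web: 14 × 150, A = 2 100 mm², y = 97 mm, Ī = 3 937 500 mm⁴.
Top flange: 190 × 22, A = 4 180 mm², y = 183 mm, Ī = 168593.3 mm⁴.
Hole (subtracted): ⌀12, A = 113.0973 mm², y = 11 mm, Ī = 1017.876 mm⁴.
Centroid: ȳ = ΣA·y / ΣA = 97.94003 mm.
Transfer each piece to the horizontal axis through the centroid using Ī + A·d² with d = y − 97.94003:
  bottom flange: d = -86.94003 mm → contributes +31 763 409 mm⁴
  web: d = -0.9400273 mm → contributes +3 939 356 mm⁴
  top flange: d = 85.05997 mm → contributes +30 411 725 mm⁴
  hole: d = -86.94003 mm → contributes −855871.8 mm⁴
Total I = 65 258 618 mm⁴.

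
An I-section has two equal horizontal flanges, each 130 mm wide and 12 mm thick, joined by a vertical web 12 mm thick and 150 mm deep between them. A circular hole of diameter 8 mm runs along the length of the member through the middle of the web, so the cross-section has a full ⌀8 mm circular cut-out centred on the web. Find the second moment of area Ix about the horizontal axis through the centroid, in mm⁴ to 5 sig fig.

Ix ≈ 2.3883 × 10⁷ mm⁴

Decompose the section into non-overlapping parts with the origin at the bottom-left of its bounding rectangle.
Bottom flange: 130 × 12, A = 1 560 mm², y = 6 mm, Ī = 18 720 mm⁴.
Web: 12 × 150, A = 1 800 mm², y = 87 mm, Ī = 3 375 000 mm⁴.
Top flange: 130 × 12, A = 1 560 mm², y = 168 mm, Ī = 18 720 mm⁴.
Hole (subtracted): ⌀8, A = 50.26548 mm², y = 87 mm, Ī = 201.0619 mm⁴.
By symmetry the centroid is at mid-height, ȳ = 87 mm.
Transfer each piece to the horizontal axis through the centroid using Ī + A·d² with d = y − 87:
  bottom flange: d = -81 mm → contributes +10 253 880 mm⁴
  web: d = 0 mm → contributes +3 375 000 mm⁴
  top flange: d = 81 mm → contributes +10 253 880 mm⁴
  hole: d = 0 mm → contributes −201.0619 mm⁴
Total I = 23 882 559 mm⁴.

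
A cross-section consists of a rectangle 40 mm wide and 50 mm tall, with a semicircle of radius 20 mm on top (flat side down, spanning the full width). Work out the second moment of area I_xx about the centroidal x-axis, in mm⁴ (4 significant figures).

I_xx ≈ 9.704 × 10⁵ mm⁴

Split into non-overlapping primitives; take the origin at the lower-left of the bounding box.
Rectangular body: 40 × 50, A = 2 000 mm², y = 25 mm, Ī = 416 667 mm⁴.
Semicircular cap: semicircle r = 20, A = 628.319 mm², y = 58.4883 mm, Ī = 17561.1 mm⁴.
Centroid: ȳ = ΣA·y / ΣA = 33.0056 mm.
Transfer each piece to the centroidal x-axis using Ī + A·d² with d = y − 33.0056:
  rectangular body: d = -8.00561 mm → contributes +544 846 mm⁴
  semicircular cap: d = 25.4827 mm → contributes +425 570 mm⁴
Total I = 970 416 mm⁴.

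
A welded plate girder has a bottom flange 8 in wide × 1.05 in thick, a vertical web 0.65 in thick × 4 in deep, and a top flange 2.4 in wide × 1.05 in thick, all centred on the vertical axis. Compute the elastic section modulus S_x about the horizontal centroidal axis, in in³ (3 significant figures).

S_x ≈ 13.9 in³

Decompose the section into non-overlapping parts with the origin at the bottom-left of its bounding rectangle.
Bottom plate: 8 × 1.05, A = 8.4 in², y = 0.525 in, Ī = 0.77175 in⁴.
Web plate: 0.65 × 4, A = 2.6 in², y = 3.05 in, Ī = 3.4667 in⁴.
Top plate: 2.4 × 1.05, A = 2.52 in², y = 5.575 in, Ī = 0.23153 in⁴.
Centroid: ȳ = ΣA·y / ΣA = 1.9518 in.
Transfer each piece to the horizontal centroidal axis using Ī + A·d² with d = y − 1.9518:
  bottom plate: d = -1.4268 in → contributes +17.873 in⁴
  web plate: d = 1.0982 in → contributes +6.6021 in⁴
  top plate: d = 3.6232 in → contributes +33.312 in⁴
Total I = 57.788 in⁴.
Extreme fibre distance c = 4.1482 in; S = I/c = 13.931 in³.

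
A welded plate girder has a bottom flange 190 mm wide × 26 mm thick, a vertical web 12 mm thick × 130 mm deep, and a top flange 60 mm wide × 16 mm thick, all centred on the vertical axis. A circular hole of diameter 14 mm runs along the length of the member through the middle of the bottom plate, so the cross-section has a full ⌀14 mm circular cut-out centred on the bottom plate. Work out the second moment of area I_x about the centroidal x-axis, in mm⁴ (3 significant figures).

Break the section into simple shapes (no overlaps), measuring from the bottom-left corner of the bounding box.
Bottom plate: 190 × 26, A = 4 940 mm², y = 13 mm, Ī = 278 287 mm⁴.
Web plate: 12 × 130, A = 1 560 mm², y = 91 mm, Ī = 2 197 000 mm⁴.
Top plate: 60 × 16, A = 960 mm², y = 164 mm, Ī = 20 480 mm⁴.
Hole (subtracted): ⌀14, A = 153.94 mm², y = 13 mm, Ī = 1885.7 mm⁴.
Centroid: ȳ = ΣA·y / ΣA = 49.496 mm.
Transfer each piece to the centroidal x-axis using Ī + A·d² with d = y − 49.496:
  bottom plate: d = -36.496 mm → contributes +6 858 059 mm⁴
  web plate: d = 41.504 mm → contributes +4 884 264 mm⁴
  top plate: d = 114.5 mm → contributes +12 607 261 mm⁴
  hole: d = -36.496 mm → contributes −206 922 mm⁴
Total I = 24 142 662 mm⁴.

I_x ≈ 2.41 × 10⁷ mm⁴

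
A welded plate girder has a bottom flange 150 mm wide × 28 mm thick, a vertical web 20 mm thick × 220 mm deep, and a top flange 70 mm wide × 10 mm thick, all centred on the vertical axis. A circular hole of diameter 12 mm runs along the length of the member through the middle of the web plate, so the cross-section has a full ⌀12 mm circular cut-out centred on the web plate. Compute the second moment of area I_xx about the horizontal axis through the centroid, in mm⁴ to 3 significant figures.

Treat the section as a set of non-overlapping primitives; coordinates are from the bounding-box lower-left.
Bottom plate: 150 × 28, A = 4 200 mm², y = 14 mm, Ī = 274 400 mm⁴.
Web plate: 20 × 220, A = 4 400 mm², y = 138 mm, Ī = 17 746 667 mm⁴.
Top plate: 70 × 10, A = 700 mm², y = 253 mm, Ī = 5833.3 mm⁴.
Hole (subtracted): ⌀12, A = 113.1 mm², y = 138 mm, Ī = 1017.9 mm⁴.
Centroid: ȳ = ΣA·y / ΣA = 90.073 mm.
Transfer each piece to the horizontal axis through the centroid using Ī + A·d² with d = y − 90.073:
  bottom plate: d = -76.073 mm → contributes +24 580 273 mm⁴
  web plate: d = 47.927 mm → contributes +27 853 424 mm⁴
  top plate: d = 162.93 mm → contributes +18 587 461 mm⁴
  hole: d = 47.927 mm → contributes −260 801 mm⁴
Total I = 70 760 357 mm⁴.

I_xx ≈ 7.08 × 10⁷ mm⁴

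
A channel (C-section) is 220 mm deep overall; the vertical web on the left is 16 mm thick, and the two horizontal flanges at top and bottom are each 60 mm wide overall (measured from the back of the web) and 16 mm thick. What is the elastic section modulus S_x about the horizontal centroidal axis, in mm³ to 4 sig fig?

Split into non-overlapping primitives; take the origin at the lower-left of the bounding box.
Web: 16 × 220, A = 3 520 mm², y = 110 mm, Ī = 14 197 333 mm⁴.
Top flange (beyond web): 44 × 16, A = 704 mm², y = 212 mm, Ī = 15018.7 mm⁴.
Bottom flange (beyond web): 44 × 16, A = 704 mm², y = 8 mm, Ī = 15018.7 mm⁴.
By symmetry the centroid is at mid-height, ȳ = 110 mm.
Transfer each piece to the horizontal centroidal axis using Ī + A·d² with d = y − 110:
  web: d = 0 mm → contributes +14 197 333 mm⁴
  top flange (beyond web): d = 102 mm → contributes +7 339 435 mm⁴
  bottom flange (beyond web): d = -102 mm → contributes +7 339 435 mm⁴
Total I = 28 876 203 mm⁴.
Extreme fibre distance c = 110 mm; S = I/c = 262 511 mm³.

S_x ≈ 2.625 × 10⁵ mm³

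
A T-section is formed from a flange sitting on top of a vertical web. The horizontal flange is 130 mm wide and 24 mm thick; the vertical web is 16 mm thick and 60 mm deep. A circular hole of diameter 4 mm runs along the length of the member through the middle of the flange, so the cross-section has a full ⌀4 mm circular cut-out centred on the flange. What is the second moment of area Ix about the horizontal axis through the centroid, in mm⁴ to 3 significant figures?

Split into non-overlapping primitives; take the origin at the lower-left of the bounding box.
Flange: 130 × 24, A = 3 120 mm², y = 72 mm, Ī = 149 760 mm⁴.
Web: 16 × 60, A = 960 mm², y = 30 mm, Ī = 288 000 mm⁴.
Hole (subtracted): ⌀4, A = 12.566 mm², y = 72 mm, Ī = 12.566 mm⁴.
Centroid: ȳ = ΣA·y / ΣA = 62.087 mm.
Transfer each piece to the horizontal axis through the centroid using Ī + A·d² with d = y − 62.087:
  flange: d = 9.9129 mm → contributes +456 348 mm⁴
  web: d = -32.087 mm → contributes +1 276 400 mm⁴
  hole: d = 9.9129 mm → contributes −1247.4 mm⁴
Total I = 1 731 500 mm⁴.

Ix ≈ 1.73 × 10⁶ mm⁴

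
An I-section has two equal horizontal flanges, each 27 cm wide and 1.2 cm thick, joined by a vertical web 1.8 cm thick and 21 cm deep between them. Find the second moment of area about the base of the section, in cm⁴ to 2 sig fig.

I_base ≈ 2.3 × 10⁴ cm⁴

Break the section into simple shapes (no overlaps), measuring from the bottom-left corner of the bounding box.
Bottom flange: 27 × 1.2, A = 32.4 cm², y = 0.6 cm, Ī = 3.888 cm⁴.
Web: 1.8 × 21, A = 37.8 cm², y = 11.7 cm, Ī = 1 389 cm⁴.
Top flange: 27 × 1.2, A = 32.4 cm², y = 22.8 cm, Ī = 3.888 cm⁴.
Transfer each piece to the bottom edge using Ī + A·d² with d = y − 0:
  bottom flange: d = 0.6 cm → contributes +15.55 cm⁴
  web: d = 11.7 cm → contributes +6 564 cm⁴
  top flange: d = 22.8 cm → contributes +16 847 cm⁴
Total I = 23 426 cm⁴.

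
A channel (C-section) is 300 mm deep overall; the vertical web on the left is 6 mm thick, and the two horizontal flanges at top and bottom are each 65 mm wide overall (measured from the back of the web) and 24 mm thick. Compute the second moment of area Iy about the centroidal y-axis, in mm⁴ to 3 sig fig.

Iy ≈ 1.99 × 10⁶ mm⁴

Decompose the section into non-overlapping parts with the origin at the bottom-left of its bounding rectangle.
Web: 6 × 300, A = 1 800 mm², x = 3 mm, Ī = 5 400 mm⁴.
Top flange (beyond web): 59 × 24, A = 1 416 mm², x = 35.5 mm, Ī = 410 758 mm⁴.
Bottom flange (beyond web): 59 × 24, A = 1 416 mm², x = 35.5 mm, Ī = 410 758 mm⁴.
Centroid: x̄ = ΣA·x / ΣA = 22.87 mm.
Transfer each piece to the centroidal y-axis using Ī + A·d² with d = x − 22.87:
  web: d = -19.87 mm → contributes +716 104 mm⁴
  top flange (beyond web): d = 12.63 mm → contributes +636 617 mm⁴
  bottom flange (beyond web): d = 12.63 mm → contributes +636 617 mm⁴
Total I = 1 989 338 mm⁴.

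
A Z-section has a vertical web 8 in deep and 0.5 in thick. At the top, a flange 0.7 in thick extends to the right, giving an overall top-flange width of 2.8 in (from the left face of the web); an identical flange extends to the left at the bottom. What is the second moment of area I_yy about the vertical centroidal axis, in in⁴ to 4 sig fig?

Treat the section as a set of non-overlapping primitives; coordinates are from the bounding-box lower-left.
Web: 0.5 × 8, A = 4 in², x = 2.55 in, Ī = 0.0833333 in⁴.
Top flange (beyond web): 2.3 × 0.7, A = 1.61 in², x = 3.95 in, Ī = 0.709742 in⁴.
Bottom flange (beyond web): 2.3 × 0.7, A = 1.61 in², x = 1.15 in, Ī = 0.709742 in⁴.
Centroid: x̄ = ΣA·x / ΣA = 2.55 in.
Transfer each piece to the vertical centroidal axis using Ī + A·d² with d = x − 2.55:
  web: d = 0 in → contributes +0.0833333 in⁴
  top flange (beyond web): d = 1.4 in → contributes +3.86534 in⁴
  bottom flange (beyond web): d = -1.4 in → contributes +3.86534 in⁴
Total I = 7.81402 in⁴.

I_yy ≈ 7.814 in⁴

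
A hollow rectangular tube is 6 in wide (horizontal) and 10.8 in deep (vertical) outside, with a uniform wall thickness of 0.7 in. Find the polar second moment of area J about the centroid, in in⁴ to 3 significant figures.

Decompose the section into non-overlapping parts with the origin at the bottom-left of its bounding rectangle.
Outer rectangle: 6 × 10.8, A = 64.8 in², y = 5.4 in, Ī = 629.86 in⁴.
Inner void (subtracted): 4.6 × 9.4, A = 43.24 in², y = 5.4 in, Ī = 318.39 in⁴.
By symmetry the centroid is at mid-height, ȳ = 5.4 in.
All pieces are centred on the centroidal x-axis, so I = ΣĪ (holes subtracted) = 311.47 in⁴.
Repeating about the centroidal y-axis gives I_y = 118.15 in⁴.
Polar second moment: J = I_x + I_y = 429.62 in⁴.

J ≈ 430 in⁴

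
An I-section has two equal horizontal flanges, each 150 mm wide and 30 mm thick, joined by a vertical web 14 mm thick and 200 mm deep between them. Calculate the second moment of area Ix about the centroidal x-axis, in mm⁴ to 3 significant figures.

Ix ≈ 1.29 × 10⁸ mm⁴

Decompose the section into non-overlapping parts with the origin at the bottom-left of its bounding rectangle.
Bottom flange: 150 × 30, A = 4 500 mm², y = 15 mm, Ī = 337 500 mm⁴.
Web: 14 × 200, A = 2 800 mm², y = 130 mm, Ī = 9 333 333 mm⁴.
Top flange: 150 × 30, A = 4 500 mm², y = 245 mm, Ī = 337 500 mm⁴.
By symmetry the centroid is at mid-height, ȳ = 130 mm.
Transfer each piece to the centroidal x-axis using Ī + A·d² with d = y − 130:
  bottom flange: d = -115 mm → contributes +59 850 000 mm⁴
  web: d = 0 mm → contributes +9 333 333 mm⁴
  top flange: d = 115 mm → contributes +59 850 000 mm⁴
Total I = 129 033 333 mm⁴.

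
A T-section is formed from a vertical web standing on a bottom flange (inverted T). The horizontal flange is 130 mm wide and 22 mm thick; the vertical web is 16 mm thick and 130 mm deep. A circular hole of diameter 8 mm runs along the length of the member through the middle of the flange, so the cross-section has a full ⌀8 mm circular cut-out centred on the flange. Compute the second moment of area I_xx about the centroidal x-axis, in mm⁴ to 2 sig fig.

Split into non-overlapping primitives; take the origin at the lower-left of the bounding box.
Flange: 130 × 22, A = 2 860 mm², y = 11 mm, Ī = 115 353 mm⁴.
Web: 16 × 130, A = 2 080 mm², y = 87 mm, Ī = 2 929 333 mm⁴.
Hole (subtracted): ⌀8, A = 50.27 mm², y = 11 mm, Ī = 201.1 mm⁴.
Centroid: ȳ = ΣA·y / ΣA = 43.33 mm.
Transfer each piece to the centroidal x-axis using Ī + A·d² with d = y − 43.33:
  flange: d = -32.33 mm → contributes +3 104 514 mm⁴
  web: d = 43.67 mm → contributes +6 896 227 mm⁴
  hole: d = -32.33 mm → contributes −52 737 mm⁴
Total I = 9 948 005 mm⁴.

I_xx ≈ 9.9 × 10⁶ mm⁴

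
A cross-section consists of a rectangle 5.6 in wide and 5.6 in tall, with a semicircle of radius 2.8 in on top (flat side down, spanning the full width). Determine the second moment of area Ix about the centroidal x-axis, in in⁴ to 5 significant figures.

Break the section into simple shapes (no overlaps), measuring from the bottom-left corner of the bounding box.
Rectangular body: 5.6 × 5.6, A = 31.36 in², y = 2.8 in, Ī = 81.95413 in⁴.
Semicircular cap: semicircle r = 2.8, A = 12.31504 in², y = 6.788357 in, Ī = 6.746277 in⁴.
Centroid: ȳ = ΣA·y / ΣA = 3.924596 in.
Transfer each piece to the centroidal x-axis using Ī + A·d² with d = y − 3.924596:
  rectangular body: d = -1.124596 in → contributes +121.6156 in⁴
  semicircular cap: d = 2.863761 in → contributes +107.7435 in⁴
Total I = 229.3591 in⁴.

Ix ≈ 229.36 in⁴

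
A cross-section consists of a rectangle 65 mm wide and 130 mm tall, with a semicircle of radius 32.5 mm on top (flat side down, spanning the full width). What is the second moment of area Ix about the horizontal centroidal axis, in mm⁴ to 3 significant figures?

Ix ≈ 2.06 × 10⁷ mm⁴

Break the section into simple shapes (no overlaps), measuring from the bottom-left corner of the bounding box.
Rectangular body: 65 × 130, A = 8 450 mm², y = 65 mm, Ī = 11 900 417 mm⁴.
Semicircular cap: semicircle r = 32.5, A = 1659.2 mm², y = 143.79 mm, Ī = 122 452 mm⁴.
Centroid: ȳ = ΣA·y / ΣA = 77.932 mm.
Transfer each piece to the horizontal centroidal axis using Ī + A·d² with d = y − 77.932:
  rectangular body: d = -12.932 mm → contributes +13 313 541 mm⁴
  semicircular cap: d = 65.862 mm → contributes +7 319 434 mm⁴
Total I = 20 632 975 mm⁴.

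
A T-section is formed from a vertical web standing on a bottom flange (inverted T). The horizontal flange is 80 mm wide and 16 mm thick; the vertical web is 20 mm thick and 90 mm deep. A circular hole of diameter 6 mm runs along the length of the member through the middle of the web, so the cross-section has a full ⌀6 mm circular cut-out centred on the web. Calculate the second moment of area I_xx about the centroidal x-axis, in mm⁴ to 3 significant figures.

Treat the section as a set of non-overlapping primitives; coordinates are from the bounding-box lower-left.
Flange: 80 × 16, A = 1 280 mm², y = 8 mm, Ī = 27 307 mm⁴.
Web: 20 × 90, A = 1 800 mm², y = 61 mm, Ī = 1 215 000 mm⁴.
Hole (subtracted): ⌀6, A = 28.274 mm², y = 61 mm, Ī = 63.617 mm⁴.
Centroid: ȳ = ΣA·y / ΣA = 38.77 mm.
Transfer each piece to the centroidal x-axis using Ī + A·d² with d = y − 38.77:
  flange: d = -30.77 mm → contributes +1 239 198 mm⁴
  web: d = 22.23 mm → contributes +2 104 515 mm⁴
  hole: d = 22.23 mm → contributes −14 036 mm⁴
Total I = 3 329 677 mm⁴.

I_xx ≈ 3.33 × 10⁶ mm⁴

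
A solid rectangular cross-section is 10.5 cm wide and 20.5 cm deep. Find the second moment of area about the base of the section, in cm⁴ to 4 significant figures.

I_base ≈ 3.015 × 10⁴ cm⁴

The section: 10.5 × 20.5, A = 215.25 cm², y = 10.25 cm, Ī = 7538.23 cm⁴.
Transfer it to a horizontal axis along the bottom face using Ī + A·d² with d = y − 0:
  the section: d = 10.25 cm → contributes +30152.9 cm⁴
Total I = 30152.9 cm⁴.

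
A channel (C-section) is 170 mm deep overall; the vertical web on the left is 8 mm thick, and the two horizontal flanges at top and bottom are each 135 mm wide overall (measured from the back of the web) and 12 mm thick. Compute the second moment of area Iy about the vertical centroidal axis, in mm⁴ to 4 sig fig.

Iy ≈ 8.389 × 10⁶ mm⁴

Break the section into simple shapes (no overlaps), measuring from the bottom-left corner of the bounding box.
Web: 8 × 170, A = 1 360 mm², x = 4 mm, Ī = 7253.33 mm⁴.
Top flange (beyond web): 127 × 12, A = 1 524 mm², x = 71.5 mm, Ī = 2 048 383 mm⁴.
Bottom flange (beyond web): 127 × 12, A = 1 524 mm², x = 71.5 mm, Ī = 2 048 383 mm⁴.
Centroid: x̄ = ΣA·x / ΣA = 50.6742 mm.
Transfer each piece to the vertical centroidal axis using Ī + A·d² with d = x − 50.6742:
  web: d = -46.6742 mm → contributes +2 969 991 mm⁴
  top flange (beyond web): d = 20.8258 mm → contributes +2 709 361 mm⁴
  bottom flange (beyond web): d = 20.8258 mm → contributes +2 709 361 mm⁴
Total I = 8 388 714 mm⁴.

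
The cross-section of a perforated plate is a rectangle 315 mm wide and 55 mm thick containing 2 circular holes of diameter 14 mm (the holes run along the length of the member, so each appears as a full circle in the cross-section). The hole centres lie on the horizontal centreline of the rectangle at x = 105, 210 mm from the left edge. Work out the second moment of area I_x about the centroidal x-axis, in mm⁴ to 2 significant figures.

I_x ≈ 4.4 × 10⁶ mm⁴

Split into non-overlapping primitives; take the origin at the lower-left of the bounding box.
Plate: 315 × 55, A = 17 325 mm², y = 27.5 mm, Ī = 4 367 344 mm⁴.
Hole 1 (subtracted): ⌀14, A = 153.9 mm², y = 27.5 mm, Ī = 1 886 mm⁴.
Hole 2 (subtracted): ⌀14, A = 153.9 mm², y = 27.5 mm, Ī = 1 886 mm⁴.
By symmetry the centroid is at mid-height, ȳ = 27.5 mm.
All pieces are centred on the centroidal x-axis, so I = ΣĪ (holes subtracted) = 4 363 572 mm⁴.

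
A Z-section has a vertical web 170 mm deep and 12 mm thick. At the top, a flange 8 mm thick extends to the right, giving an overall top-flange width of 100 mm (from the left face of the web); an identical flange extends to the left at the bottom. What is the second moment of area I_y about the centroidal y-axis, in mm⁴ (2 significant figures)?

Treat the section as a set of non-overlapping primitives; coordinates are from the bounding-box lower-left.
Web: 12 × 170, A = 2 040 mm², x = 94 mm, Ī = 24 480 mm⁴.
Top flange (beyond web): 88 × 8, A = 704 mm², x = 144 mm, Ī = 454 315 mm⁴.
Bottom flange (beyond web): 88 × 8, A = 704 mm², x = 44 mm, Ī = 454 315 mm⁴.
Centroid: x̄ = ΣA·x / ΣA = 94 mm.
Transfer each piece to the centroidal y-axis using Ī + A·d² with d = x − 94:
  web: d = 0 mm → contributes +24 480 mm⁴
  top flange (beyond web): d = 50 mm → contributes +2 214 315 mm⁴
  bottom flange (beyond web): d = -50 mm → contributes +2 214 315 mm⁴
Total I = 4 453 109 mm⁴.

I_y ≈ 4.5 × 10⁶ mm⁴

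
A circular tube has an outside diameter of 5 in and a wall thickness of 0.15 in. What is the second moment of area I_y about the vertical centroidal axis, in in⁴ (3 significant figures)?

Treat the section as a set of non-overlapping primitives; coordinates are from the bounding-box lower-left.
Outer circle: ⌀5, A = 19.635 in², x = 2.5 in, Ī = 30.68 in⁴.
Bore (subtracted): ⌀4.7, A = 17.349 in², x = 2.5 in, Ī = 23.953 in⁴.
By symmetry the centroid is at mid-width, x̄ = 2.5 in.
All pieces are centred on the vertical centroidal axis, so I = ΣĪ (holes subtracted) = 6.7265 in⁴.

I_y ≈ 6.73 in⁴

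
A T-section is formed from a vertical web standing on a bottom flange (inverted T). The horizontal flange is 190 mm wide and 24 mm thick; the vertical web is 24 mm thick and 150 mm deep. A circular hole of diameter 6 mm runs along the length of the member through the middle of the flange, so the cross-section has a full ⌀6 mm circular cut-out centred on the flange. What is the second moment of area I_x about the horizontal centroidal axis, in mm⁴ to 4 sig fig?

I_x ≈ 2.215 × 10⁷ mm⁴

Break the section into simple shapes (no overlaps), measuring from the bottom-left corner of the bounding box.
Flange: 190 × 24, A = 4 560 mm², y = 12 mm, Ī = 218 880 mm⁴.
Web: 24 × 150, A = 3 600 mm², y = 99 mm, Ī = 6 750 000 mm⁴.
Hole (subtracted): ⌀6, A = 28.2743 mm², y = 12 mm, Ī = 63.6173 mm⁴.
Centroid: ȳ = ΣA·y / ΣA = 50.5158 mm.
Transfer each piece to the horizontal centroidal axis using Ī + A·d² with d = y − 50.5158:
  flange: d = -38.5158 mm → contributes +6 983 492 mm⁴
  web: d = 48.4842 mm → contributes +15 212 580 mm⁴
  hole: d = -38.5158 mm → contributes −42007.7 mm⁴
Total I = 22 154 065 mm⁴.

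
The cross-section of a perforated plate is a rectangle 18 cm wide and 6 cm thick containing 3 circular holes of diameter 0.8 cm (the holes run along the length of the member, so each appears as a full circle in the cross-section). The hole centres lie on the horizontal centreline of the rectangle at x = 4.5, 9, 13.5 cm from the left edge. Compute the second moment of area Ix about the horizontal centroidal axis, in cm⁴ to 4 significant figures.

Treat the section as a set of non-overlapping primitives; coordinates are from the bounding-box lower-left.
Plate: 18 × 6, A = 108 cm², y = 3 cm, Ī = 324 cm⁴.
Hole 1 (subtracted): ⌀0.8, A = 0.502655 cm², y = 3 cm, Ī = 0.0201062 cm⁴.
Hole 2 (subtracted): ⌀0.8, A = 0.502655 cm², y = 3 cm, Ī = 0.0201062 cm⁴.
Hole 3 (subtracted): ⌀0.8, A = 0.502655 cm², y = 3 cm, Ī = 0.0201062 cm⁴.
By symmetry the centroid is at mid-height, ȳ = 3 cm.
All pieces are centred on the horizontal centroidal axis, so I = ΣĪ (holes subtracted) = 323.94 cm⁴.

Ix ≈ 323.9 cm⁴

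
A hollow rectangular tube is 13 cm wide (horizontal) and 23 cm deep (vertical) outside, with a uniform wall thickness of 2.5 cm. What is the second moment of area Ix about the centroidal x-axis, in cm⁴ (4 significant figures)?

Split into non-overlapping primitives; take the origin at the lower-left of the bounding box.
Outer rectangle: 13 × 23, A = 299 cm², y = 11.5 cm, Ī = 13180.9 cm⁴.
Inner void (subtracted): 8 × 18, A = 144 cm², y = 11.5 cm, Ī = 3 888 cm⁴.
By symmetry the centroid is at mid-height, ȳ = 11.5 cm.
All pieces are centred on the centroidal x-axis, so I = ΣĪ (holes subtracted) = 9292.92 cm⁴.

Ix ≈ 9293 cm⁴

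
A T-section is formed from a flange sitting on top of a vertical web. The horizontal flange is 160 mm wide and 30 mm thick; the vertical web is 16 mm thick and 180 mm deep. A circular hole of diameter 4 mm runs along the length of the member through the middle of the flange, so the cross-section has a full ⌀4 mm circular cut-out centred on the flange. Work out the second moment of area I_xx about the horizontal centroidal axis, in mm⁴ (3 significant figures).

I_xx ≈ 2.80 × 10⁷ mm⁴

Treat the section as a set of non-overlapping primitives; coordinates are from the bounding-box lower-left.
Flange: 160 × 30, A = 4 800 mm², y = 195 mm, Ī = 360 000 mm⁴.
Web: 16 × 180, A = 2 880 mm², y = 90 mm, Ī = 7 776 000 mm⁴.
Hole (subtracted): ⌀4, A = 12.566 mm², y = 195 mm, Ī = 12.566 mm⁴.
Centroid: ȳ = ΣA·y / ΣA = 155.56 mm.
Transfer each piece to the horizontal centroidal axis using Ī + A·d² with d = y − 155.56:
  flange: d = 39.44 mm → contributes +7 826 288 mm⁴
  web: d = -65.56 mm → contributes +20 154 744 mm⁴
  hole: d = 39.44 mm → contributes −19 559 mm⁴
Total I = 27 961 473 mm⁴.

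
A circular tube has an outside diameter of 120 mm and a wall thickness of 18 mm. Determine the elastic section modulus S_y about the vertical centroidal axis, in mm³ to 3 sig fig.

Split into non-overlapping primitives; take the origin at the lower-left of the bounding box.
Outer circle: ⌀120, A = 11 310 mm², x = 60 mm, Ī = 10 178 760 mm⁴.
Bore (subtracted): ⌀84, A = 5541.8 mm², x = 60 mm, Ī = 2 443 920 mm⁴.
By symmetry the centroid is at mid-width, x̄ = 60 mm.
All pieces are centred on the vertical centroidal axis, so I = ΣĪ (holes subtracted) = 7 734 840 mm⁴.
Extreme fibre distance c = 60 mm; S = I/c = 128 914 mm³.

S_y ≈ 1.29 × 10⁵ mm³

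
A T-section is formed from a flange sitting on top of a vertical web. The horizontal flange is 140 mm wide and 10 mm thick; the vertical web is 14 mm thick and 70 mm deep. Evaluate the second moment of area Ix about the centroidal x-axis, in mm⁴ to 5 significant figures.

Ix ≈ 1.3342 × 10⁶ mm⁴

Decompose the section into non-overlapping parts with the origin at the bottom-left of its bounding rectangle.
Flange: 140 × 10, A = 1 400 mm², y = 75 mm, Ī = 11666.67 mm⁴.
Web: 14 × 70, A = 980 mm², y = 35 mm, Ī = 400166.7 mm⁴.
Centroid: ȳ = ΣA·y / ΣA = 58.52941 mm.
Transfer each piece to the centroidal x-axis using Ī + A·d² with d = y − 58.52941:
  flange: d = 16.47059 mm → contributes +391459.1 mm⁴
  web: d = -23.52941 mm → contributes +942727.2 mm⁴
Total I = 1 334 186 mm⁴.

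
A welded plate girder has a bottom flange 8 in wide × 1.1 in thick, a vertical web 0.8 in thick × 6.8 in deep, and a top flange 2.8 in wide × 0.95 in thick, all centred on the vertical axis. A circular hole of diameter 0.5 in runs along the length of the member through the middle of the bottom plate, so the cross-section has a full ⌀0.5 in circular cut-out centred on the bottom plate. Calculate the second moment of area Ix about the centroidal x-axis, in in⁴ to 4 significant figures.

Ix ≈ 162.7 in⁴

Break the section into simple shapes (no overlaps), measuring from the bottom-left corner of the bounding box.
Bottom plate: 8 × 1.1, A = 8.8 in², y = 0.55 in, Ī = 0.887333 in⁴.
Web plate: 0.8 × 6.8, A = 5.44 in², y = 4.5 in, Ī = 20.9621 in⁴.
Top plate: 2.8 × 0.95, A = 2.66 in², y = 8.375 in, Ī = 0.200054 in⁴.
Hole (subtracted): ⌀0.5, A = 0.19635 in², y = 0.55 in, Ī = 0.00306796 in⁴.
Centroid: ȳ = ΣA·y / ΣA = 3.08253 in.
Transfer each piece to the centroidal x-axis using Ī + A·d² with d = y − 3.08253:
  bottom plate: d = -2.53253 in → contributes +57.328 in⁴
  web plate: d = 1.41747 in → contributes +31.8923 in⁴
  top plate: d = 5.29247 in → contributes +74.7073 in⁴
  hole: d = -2.53253 in → contributes −1.2624 in⁴
Total I = 162.665 in⁴.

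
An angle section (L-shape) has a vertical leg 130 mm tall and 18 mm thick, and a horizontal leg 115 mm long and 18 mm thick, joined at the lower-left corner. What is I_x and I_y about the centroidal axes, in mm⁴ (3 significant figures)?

I_x ≈ 6.48 × 10⁶ mm⁴, I_y ≈ 4.74 × 10⁶ mm⁴

Split into non-overlapping primitives; take the origin at the lower-left of the bounding box.
Vertical leg: 18 × 130, A = 2 340 mm², y = 65 mm, Ī = 3 295 500 mm⁴.
Horizontal leg (remainder): 97 × 18, A = 1 746 mm², y = 9 mm, Ī = 47 142 mm⁴.
Centroid: ȳ = ΣA·y / ΣA = 41.07 mm.
Transfer each piece to the centroidal x-axis using Ī + A·d² with d = y − 41.07:
  vertical leg: d = 23.93 mm → contributes +4 635 435 mm⁴
  horizontal leg (remainder): d = -32.07 mm → contributes +1 842 931 mm⁴
Total I = 6 478 366 mm⁴.
For the y-axis: x̄ = 33.57 mm.
Repeating about the centroidal y-axis gives I_y = 4 738 148 mm⁴.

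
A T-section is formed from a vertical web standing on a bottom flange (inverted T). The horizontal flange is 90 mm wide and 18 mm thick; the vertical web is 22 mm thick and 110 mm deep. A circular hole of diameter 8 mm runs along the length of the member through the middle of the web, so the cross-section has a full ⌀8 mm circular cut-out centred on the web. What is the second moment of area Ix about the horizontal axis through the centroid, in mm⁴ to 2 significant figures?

Ix ≈ 6.4 × 10⁶ mm⁴

Treat the section as a set of non-overlapping primitives; coordinates are from the bounding-box lower-left.
Flange: 90 × 18, A = 1 620 mm², y = 9 mm, Ī = 43 740 mm⁴.
Web: 22 × 110, A = 2 420 mm², y = 73 mm, Ī = 2 440 167 mm⁴.
Hole (subtracted): ⌀8, A = 50.27 mm², y = 73 mm, Ī = 201.1 mm⁴.
Centroid: ȳ = ΣA·y / ΣA = 47.01 mm.
Transfer each piece to the horizontal axis through the centroid using Ī + A·d² with d = y − 47.01:
  flange: d = -38.01 mm → contributes +2 384 659 mm⁴
  web: d = 25.99 mm → contributes +4 074 412 mm⁴
  hole: d = 25.99 mm → contributes −34 146 mm⁴
Total I = 6 424 925 mm⁴.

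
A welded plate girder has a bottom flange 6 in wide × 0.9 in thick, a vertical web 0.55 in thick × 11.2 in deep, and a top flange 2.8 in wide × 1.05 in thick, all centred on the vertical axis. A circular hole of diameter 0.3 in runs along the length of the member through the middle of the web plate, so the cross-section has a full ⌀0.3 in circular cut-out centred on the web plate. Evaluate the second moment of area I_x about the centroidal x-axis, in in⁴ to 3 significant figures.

I_x ≈ 358 in⁴

Split into non-overlapping primitives; take the origin at the lower-left of the bounding box.
Bottom plate: 6 × 0.9, A = 5.4 in², y = 0.45 in, Ī = 0.3645 in⁴.
Web plate: 0.55 × 11.2, A = 6.16 in², y = 6.5 in, Ī = 64.393 in⁴.
Top plate: 2.8 × 1.05, A = 2.94 in², y = 12.625 in, Ī = 0.27011 in⁴.
Hole (subtracted): ⌀0.3, A = 0.070686 in², y = 6.5 in, Ī = 0.00039761 in⁴.
Centroid: ȳ = ΣA·y / ΣA = 5.4838 in.
Transfer each piece to the centroidal x-axis using Ī + A·d² with d = y − 5.4838:
  bottom plate: d = -5.0338 in → contributes +137.2 in⁴
  web plate: d = 1.0162 in → contributes +70.753 in⁴
  top plate: d = 7.1412 in → contributes +150.2 in⁴
  hole: d = 1.0162 in → contributes −0.073387 in⁴
Total I = 358.08 in⁴.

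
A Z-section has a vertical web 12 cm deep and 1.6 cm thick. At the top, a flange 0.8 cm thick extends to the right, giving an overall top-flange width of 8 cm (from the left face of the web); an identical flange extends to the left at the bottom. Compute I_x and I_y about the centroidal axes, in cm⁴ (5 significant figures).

I_x ≈ 552.07 cm⁴, I_y ≈ 202.89 cm⁴

Break the section into simple shapes (no overlaps), measuring from the bottom-left corner of the bounding box.
Web: 1.6 × 12, A = 19.2 cm², y = 6 cm, Ī = 230.4 cm⁴.
Top flange (beyond web): 6.4 × 0.8, A = 5.12 cm², y = 11.6 cm, Ī = 0.2730667 cm⁴.
Bottom flange (beyond web): 6.4 × 0.8, A = 5.12 cm², y = 0.4 cm, Ī = 0.2730667 cm⁴.
Centroid: ȳ = ΣA·y / ΣA = 6 cm.
Transfer each piece to the centroidal x-axis using Ī + A·d² with d = y − 6:
  web: d = 0 cm → contributes +230.4 cm⁴
  top flange (beyond web): d = 5.6 cm → contributes +160.8363 cm⁴
  bottom flange (beyond web): d = -5.6 cm → contributes +160.8363 cm⁴
Total I = 552.0725 cm⁴.
For the y-axis: x̄ = 7.2 cm.
Repeating about the centroidal y-axis gives I_y = 202.8885 cm⁴.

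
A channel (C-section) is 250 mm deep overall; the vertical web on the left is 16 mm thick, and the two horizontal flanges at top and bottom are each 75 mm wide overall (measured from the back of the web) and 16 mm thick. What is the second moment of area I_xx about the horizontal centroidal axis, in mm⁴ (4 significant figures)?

Treat the section as a set of non-overlapping primitives; coordinates are from the bounding-box lower-left.
Web: 16 × 250, A = 4 000 mm², y = 125 mm, Ī = 20 833 333 mm⁴.
Top flange (beyond web): 59 × 16, A = 944 mm², y = 242 mm, Ī = 20138.7 mm⁴.
Bottom flange (beyond web): 59 × 16, A = 944 mm², y = 8 mm, Ī = 20138.7 mm⁴.
By symmetry the centroid is at mid-height, ȳ = 125 mm.
Transfer each piece to the horizontal centroidal axis using Ī + A·d² with d = y − 125:
  web: d = 0 mm → contributes +20 833 333 mm⁴
  top flange (beyond web): d = 117 mm → contributes +12 942 555 mm⁴
  bottom flange (beyond web): d = -117 mm → contributes +12 942 555 mm⁴
Total I = 46 718 443 mm⁴.

I_xx ≈ 4.672 × 10⁷ mm⁴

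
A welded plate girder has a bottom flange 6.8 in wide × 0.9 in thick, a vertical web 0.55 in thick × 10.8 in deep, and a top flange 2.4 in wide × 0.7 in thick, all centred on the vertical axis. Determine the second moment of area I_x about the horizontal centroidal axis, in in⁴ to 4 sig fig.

Break the section into simple shapes (no overlaps), measuring from the bottom-left corner of the bounding box.
Bottom plate: 6.8 × 0.9, A = 6.12 in², y = 0.45 in, Ī = 0.4131 in⁴.
Web plate: 0.55 × 10.8, A = 5.94 in², y = 6.3 in, Ī = 57.7368 in⁴.
Top plate: 2.4 × 0.7, A = 1.68 in², y = 12.05 in, Ī = 0.0686 in⁴.
Centroid: ȳ = ΣA·y / ΣA = 4.39738 in.
Transfer each piece to the horizontal centroidal axis using Ī + A·d² with d = y − 4.39738:
  bottom plate: d = -3.94738 in → contributes +95.7738 in⁴
  web plate: d = 1.90262 in → contributes +79.2394 in⁴
  top plate: d = 7.65262 in → contributes +98.4538 in⁴
Total I = 273.467 in⁴.

I_x ≈ 273.5 in⁴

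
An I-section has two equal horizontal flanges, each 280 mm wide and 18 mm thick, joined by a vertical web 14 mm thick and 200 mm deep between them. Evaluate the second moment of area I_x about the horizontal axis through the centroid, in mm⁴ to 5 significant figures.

I_x ≈ 1.2937 × 10⁸ mm⁴

Break the section into simple shapes (no overlaps), measuring from the bottom-left corner of the bounding box.
Bottom flange: 280 × 18, A = 5 040 mm², y = 9 mm, Ī = 136 080 mm⁴.
Web: 14 × 200, A = 2 800 mm², y = 118 mm, Ī = 9 333 333 mm⁴.
Top flange: 280 × 18, A = 5 040 mm², y = 227 mm, Ī = 136 080 mm⁴.
By symmetry the centroid is at mid-height, ȳ = 118 mm.
Transfer each piece to the horizontal axis through the centroid using Ī + A·d² with d = y − 118:
  bottom flange: d = -109 mm → contributes +60 016 320 mm⁴
  web: d = 0 mm → contributes +9 333 333 mm⁴
  top flange: d = 109 mm → contributes +60 016 320 mm⁴
Total I = 129 365 973 mm⁴.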